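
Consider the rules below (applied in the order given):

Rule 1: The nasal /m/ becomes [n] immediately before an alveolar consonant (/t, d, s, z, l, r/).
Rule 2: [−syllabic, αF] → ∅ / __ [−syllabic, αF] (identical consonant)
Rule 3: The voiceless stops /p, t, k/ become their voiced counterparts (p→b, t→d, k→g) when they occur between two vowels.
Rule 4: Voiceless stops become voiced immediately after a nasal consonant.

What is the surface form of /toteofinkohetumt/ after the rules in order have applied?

todeofingohedund

Rule 1 (nasal place assimilation): /m/ precedes the alveolar consonant /t/, so it assimilates in place to [n]. /toteofinkohetumt/ → toteofinkohetunt.
Rule 2 (degemination): no segment meets the environment; /toteofinkohetunt/ is unchanged.
Rule 3 (intervocalic voicing): /t/ is a voiceless stop between vowels /o/ and /e/, so it voices to [d]. /t/ is a voiceless stop between vowels /e/ and /u/, so it voices to [d]. /toteofinkohetunt/ → todeofinkohedunt.
Rule 4 (post-nasal voicing): /k/ is a voiceless stop immediately after the nasal /n/, so it voices to [g]. /t/ is a voiceless stop immediately after the nasal /n/, so it voices to [d]. /todeofinkohedunt/ → todeofingohedund.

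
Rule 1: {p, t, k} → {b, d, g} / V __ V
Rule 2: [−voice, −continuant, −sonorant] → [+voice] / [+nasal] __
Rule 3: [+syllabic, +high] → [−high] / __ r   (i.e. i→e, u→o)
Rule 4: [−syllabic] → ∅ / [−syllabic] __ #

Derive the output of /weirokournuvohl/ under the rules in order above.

Rule 1 (intervocalic voicing): /k/ is a voiceless stop between vowels /o/ and /o/, so it voices to [g]. /weirokournuvohl/ → weirogournuvohl.
Rule 2 (post-nasal voicing): no segment meets the environment; /weirogournuvohl/ is unchanged.
Rule 3 (pre-rhotic lowering): /i/ is a high vowel immediately before /r/, so it lowers to [e]. /u/ is a high vowel immediately before /r/, so it lowers to [o]. /weirogournuvohl/ → weerogoornuvohl.
Rule 4 (final cluster simplification): /l/ is the second consonant of a word-final cluster /hl/, so it deletes. /weerogoornuvohl/ → weerogoornuvoh.

weerogoornuvoh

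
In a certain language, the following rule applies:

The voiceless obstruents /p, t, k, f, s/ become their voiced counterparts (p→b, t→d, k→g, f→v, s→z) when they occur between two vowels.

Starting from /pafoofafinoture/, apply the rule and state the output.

pavoovavinodure

Scanning /pafoofafinoture/: /p/ at position 1 is not in the conditioning environment; /f/ is a voiceless obstruent between vowels /a/ and /o/, so it voices to [v]; /f/ is a voiceless obstruent between vowels /o/ and /a/, so it voices to [v]; /f/ is a voiceless obstruent between vowels /a/ and /i/, so it voices to [v]; /t/ is a voiceless obstruent between vowels /o/ and /u/, so it voices to [d].
Result: [pavoovavinodure].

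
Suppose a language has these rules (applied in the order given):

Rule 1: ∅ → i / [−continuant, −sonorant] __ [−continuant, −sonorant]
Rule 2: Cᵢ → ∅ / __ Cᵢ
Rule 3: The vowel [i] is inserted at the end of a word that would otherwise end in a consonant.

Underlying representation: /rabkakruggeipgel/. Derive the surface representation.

Rule 1 (stop-cluster i-epenthesis): /b/ and /k/ form a stop–stop cluster, so [i] is inserted between them. /g/ and /g/ form a stop–stop cluster, so [i] is inserted between them. /p/ and /g/ form a stop–stop cluster, so [i] is inserted between them. /rabkakruggeipgel/ → rabikakrugigeipigel.
Rule 2 (degemination): no segment meets the environment; /rabikakrugigeipigel/ is unchanged.
Rule 3 (final i-epenthesis): the form ends in the consonant /l/, so [i] is inserted word-finally. /rabikakrugigeipigel/ → rabikakrugigeipigeli.

rabikakrugigeipigeli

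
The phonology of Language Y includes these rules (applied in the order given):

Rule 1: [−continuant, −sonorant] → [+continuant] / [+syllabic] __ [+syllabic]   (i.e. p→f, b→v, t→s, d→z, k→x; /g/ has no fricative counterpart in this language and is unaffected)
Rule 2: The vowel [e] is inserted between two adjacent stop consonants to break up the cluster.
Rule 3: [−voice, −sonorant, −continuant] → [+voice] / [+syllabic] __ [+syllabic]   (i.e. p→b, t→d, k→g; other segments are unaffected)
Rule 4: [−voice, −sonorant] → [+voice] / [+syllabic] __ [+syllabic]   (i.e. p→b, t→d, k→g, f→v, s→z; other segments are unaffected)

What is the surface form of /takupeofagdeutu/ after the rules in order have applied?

taxuveovagedeuzu

Rule 1 (intervocalic spirantization): /k/ is a stop between vowels /a/ and /u/, so it spirantizes to the fricative [x]. /p/ is a stop between vowels /u/ and /e/, so it spirantizes to the fricative [f]. /t/ is a stop between vowels /u/ and /u/, so it spirantizes to the fricative [s]. /takupeofagdeutu/ → taxufeofagdeusu.
Rule 2 (stop-cluster e-epenthesis): /g/ and /d/ form a stop–stop cluster, so [e] is inserted between them. /taxufeofagdeusu/ → taxufeofagedeusu.
Rule 3 (intervocalic voicing): no segment meets the environment; /taxufeofagedeusu/ is unchanged.
Rule 4 (intervocalic voicing): /f/ is a voiceless obstruent between vowels /u/ and /e/, so it voices to [v]. /f/ is a voiceless obstruent between vowels /o/ and /a/, so it voices to [v]. /s/ is a voiceless obstruent between vowels /u/ and /u/, so it voices to [z]. /taxufeofagedeusu/ → taxuveovagedeuzu.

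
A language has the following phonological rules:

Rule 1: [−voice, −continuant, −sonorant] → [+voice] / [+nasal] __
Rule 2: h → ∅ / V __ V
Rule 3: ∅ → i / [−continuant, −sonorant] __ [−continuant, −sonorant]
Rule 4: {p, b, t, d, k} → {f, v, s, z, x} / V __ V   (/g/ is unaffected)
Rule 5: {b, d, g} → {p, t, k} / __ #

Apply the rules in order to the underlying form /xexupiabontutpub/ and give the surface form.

Rule 1 (post-nasal voicing): /t/ is a voiceless stop immediately after the nasal /n/, so it voices to [d]. /xexupiabontutpub/ → xexupiabondutpub.
Rule 2 (intervocalic h-deletion): no segment meets the environment; /xexupiabondutpub/ is unchanged.
Rule 3 (stop-cluster i-epenthesis): /t/ and /p/ form a stop–stop cluster, so [i] is inserted between them. /xexupiabondutpub/ → xexupiabondutipub.
Rule 4 (intervocalic spirantization): /p/ is a stop between vowels /u/ and /i/, so it spirantizes to the fricative [f]. /b/ is a stop between vowels /a/ and /o/, so it spirantizes to the fricative [v]. /t/ is a stop between vowels /u/ and /i/, so it spirantizes to the fricative [s]. /p/ is a stop between vowels /i/ and /u/, so it spirantizes to the fricative [f]. /xexupiabondutipub/ → xexufiavondusifub.
Rule 5 (final devoicing): /b/ is a voiced stop in word-final position, so it devoices to [p]. /xexufiavondusifub/ → xexufiavondusifup.

xexufiavondusifup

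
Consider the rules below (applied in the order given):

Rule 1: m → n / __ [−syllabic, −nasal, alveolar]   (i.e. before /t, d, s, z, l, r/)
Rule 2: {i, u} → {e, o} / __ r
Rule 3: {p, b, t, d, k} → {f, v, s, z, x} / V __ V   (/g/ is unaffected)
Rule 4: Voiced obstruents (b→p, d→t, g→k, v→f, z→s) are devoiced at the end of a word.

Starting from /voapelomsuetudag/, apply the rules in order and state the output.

voafelonsuesuzak

Rule 1 (nasal place assimilation): /m/ precedes the alveolar consonant /s/, so it assimilates in place to [n]. /voapelomsuetudag/ → voapelonsuetudag.
Rule 2 (pre-rhotic lowering): no segment meets the environment; /voapelonsuetudag/ is unchanged.
Rule 3 (intervocalic spirantization): /p/ is a stop between vowels /a/ and /e/, so it spirantizes to the fricative [f]. /t/ is a stop between vowels /e/ and /u/, so it spirantizes to the fricative [s]. /d/ is a stop between vowels /u/ and /a/, so it spirantizes to the fricative [z]. /voapelonsuetudag/ → voafelonsuesuzag.
Rule 4 (final devoicing): /g/ is a voiced obstruent in word-final position, so it devoices to [k]. /voafelonsuesuzag/ → voafelonsuesuzak.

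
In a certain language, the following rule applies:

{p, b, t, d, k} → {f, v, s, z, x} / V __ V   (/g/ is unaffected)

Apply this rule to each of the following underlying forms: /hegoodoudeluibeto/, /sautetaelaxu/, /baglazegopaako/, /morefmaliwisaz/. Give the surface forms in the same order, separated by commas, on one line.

hegoozouzeluiveso, sausesaelaxu, baglazegofaaxo, morefmaliwisaz

/hegoodoudeluibeto/: /d/ is a stop between vowels /o/ and /o/, so it spirantizes to the fricative [z]. /d/ is a stop between vowels /u/ and /e/, so it spirantizes to the fricative [z]. /b/ is a stop between vowels /i/ and /e/, so it spirantizes to the fricative [v]. /t/ is a stop between vowels /e/ and /o/, so it spirantizes to the fricative [s]. → [hegoozouzeluiveso].
/sautetaelaxu/: /t/ is a stop between vowels /u/ and /e/, so it spirantizes to the fricative [s]. /t/ is a stop between vowels /e/ and /a/, so it spirantizes to the fricative [s]. → [sausesaelaxu].
/baglazegopaako/: /p/ is a stop between vowels /o/ and /a/, so it spirantizes to the fricative [f]. /k/ is a stop between vowels /a/ and /o/, so it spirantizes to the fricative [x]. → [baglazegofaaxo].
/morefmaliwisaz/: the rule's environment is not met; surfaces unchanged as [morefmaliwisaz].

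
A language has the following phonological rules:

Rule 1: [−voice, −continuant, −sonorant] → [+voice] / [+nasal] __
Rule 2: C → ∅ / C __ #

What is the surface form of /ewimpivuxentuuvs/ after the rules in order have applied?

Rule 1 (post-nasal voicing): /p/ is a voiceless stop immediately after the nasal /m/, so it voices to [b]. /t/ is a voiceless stop immediately after the nasal /n/, so it voices to [d]. /ewimpivuxentuuvs/ → ewimbivuxenduuvs.
Rule 2 (final cluster simplification): /s/ is the second consonant of a word-final cluster /vs/, so it deletes. /ewimbivuxenduuvs/ → ewimbivuxenduuv.

ewimbivuxenduuv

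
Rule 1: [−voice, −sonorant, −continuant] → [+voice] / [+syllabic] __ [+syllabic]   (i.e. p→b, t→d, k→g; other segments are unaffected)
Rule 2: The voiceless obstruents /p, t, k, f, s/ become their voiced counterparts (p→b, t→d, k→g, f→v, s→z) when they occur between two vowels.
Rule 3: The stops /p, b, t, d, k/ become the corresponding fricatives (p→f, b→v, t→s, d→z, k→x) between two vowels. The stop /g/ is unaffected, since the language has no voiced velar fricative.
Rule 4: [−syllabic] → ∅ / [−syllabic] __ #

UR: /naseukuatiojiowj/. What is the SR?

Rule 1 (intervocalic voicing): /k/ is a voiceless stop between vowels /u/ and /u/, so it voices to [g]. /t/ is a voiceless stop between vowels /a/ and /i/, so it voices to [d]. /naseukuatiojiowj/ → naseuguadiojiowj.
Rule 2 (intervocalic voicing): /s/ is a voiceless obstruent between vowels /a/ and /e/, so it voices to [z]. /naseuguadiojiowj/ → nazeuguadiojiowj.
Rule 3 (intervocalic spirantization): /d/ is a stop between vowels /a/ and /i/, so it spirantizes to the fricative [z]. /nazeuguadiojiowj/ → nazeuguaziojiowj.
Rule 4 (final cluster simplification): /j/ is the second consonant of a word-final cluster /wj/, so it deletes. /nazeuguaziojiowj/ → nazeuguaziojiow.

nazeuguaziojiow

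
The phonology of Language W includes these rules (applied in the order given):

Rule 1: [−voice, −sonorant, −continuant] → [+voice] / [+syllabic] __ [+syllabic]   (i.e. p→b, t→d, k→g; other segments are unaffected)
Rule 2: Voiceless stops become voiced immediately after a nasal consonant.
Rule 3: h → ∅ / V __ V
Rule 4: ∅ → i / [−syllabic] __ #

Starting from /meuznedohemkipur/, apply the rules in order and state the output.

Rule 1 (intervocalic voicing): /p/ is a voiceless stop between vowels /i/ and /u/, so it voices to [b]. /meuznedohemkipur/ → meuznedohemkibur.
Rule 2 (post-nasal voicing): /k/ is a voiceless stop immediately after the nasal /m/, so it voices to [g]. /meuznedohemkibur/ → meuznedohemgibur.
Rule 3 (intervocalic h-deletion): /h/ occurs between vowels /o/ and /e/, so it deletes. /meuznedohemgibur/ → meuznedoemgibur.
Rule 4 (final i-epenthesis): the form ends in the consonant /r/, so [i] is inserted word-finally. /meuznedoemgibur/ → meuznedoemgiburi.

meuznedoemgiburi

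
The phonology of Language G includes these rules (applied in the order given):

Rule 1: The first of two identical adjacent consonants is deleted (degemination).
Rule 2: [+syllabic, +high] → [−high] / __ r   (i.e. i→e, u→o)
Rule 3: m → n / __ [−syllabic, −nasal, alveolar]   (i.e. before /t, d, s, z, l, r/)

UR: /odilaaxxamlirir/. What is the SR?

Rule 1 (degemination): /xx/ is a geminate; the first /x/ deletes. /odilaaxxamlirir/ → odilaaxamlirir.
Rule 2 (pre-rhotic lowering): /i/ is a high vowel immediately before /r/, so it lowers to [e]. /i/ is a high vowel immediately before /r/, so it lowers to [e]. /odilaaxamlirir/ → odilaaxamlerer.
Rule 3 (nasal place assimilation): /m/ precedes the alveolar consonant /l/, so it assimilates in place to [n]. /odilaaxamlerer/ → odilaaxanlerer.

odilaaxanlerer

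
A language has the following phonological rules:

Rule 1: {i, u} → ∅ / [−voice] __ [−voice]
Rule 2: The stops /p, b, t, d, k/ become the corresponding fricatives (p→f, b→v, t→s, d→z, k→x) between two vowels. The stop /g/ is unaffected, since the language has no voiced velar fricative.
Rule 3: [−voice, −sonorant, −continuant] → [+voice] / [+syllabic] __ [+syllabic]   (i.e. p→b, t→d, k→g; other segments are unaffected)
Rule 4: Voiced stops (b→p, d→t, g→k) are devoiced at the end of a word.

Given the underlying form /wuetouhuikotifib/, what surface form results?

wuesouhuixotfip

Rule 1 (high vowel syncope): /i/ is a high vowel flanked by voiceless consonants /t/ and /f/, so it deletes. /wuetouhuikotifib/ → wuetouhuikotfib.
Rule 2 (intervocalic spirantization): /t/ is a stop between vowels /e/ and /o/, so it spirantizes to the fricative [s]. /k/ is a stop between vowels /i/ and /o/, so it spirantizes to the fricative [x]. /wuetouhuikotfib/ → wuesouhuixotfib.
Rule 3 (intervocalic voicing): no segment meets the environment; /wuesouhuixotfib/ is unchanged.
Rule 4 (final devoicing): /b/ is a voiced stop in word-final position, so it devoices to [p]. /wuesouhuixotfib/ → wuesouhuixotfip.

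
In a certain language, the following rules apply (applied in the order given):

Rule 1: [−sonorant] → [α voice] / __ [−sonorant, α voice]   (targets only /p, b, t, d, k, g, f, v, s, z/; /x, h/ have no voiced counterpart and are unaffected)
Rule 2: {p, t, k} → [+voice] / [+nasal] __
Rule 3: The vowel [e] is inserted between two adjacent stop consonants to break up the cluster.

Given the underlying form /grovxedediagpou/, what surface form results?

Rule 1 (regressive voicing assimilation): /v/ precedes the voiceless obstruent /x/, so it devoices to [f] by assimilation. /g/ precedes the voiceless obstruent /p/, so it devoices to [k] by assimilation. /grovxedediagpou/ → grofxedediakpou.
Rule 2 (post-nasal voicing): no segment meets the environment; /grofxedediakpou/ is unchanged.
Rule 3 (stop-cluster e-epenthesis): /k/ and /p/ form a stop–stop cluster, so [e] is inserted between them. /grofxedediakpou/ → grofxedediakepou.

grofxedediakepou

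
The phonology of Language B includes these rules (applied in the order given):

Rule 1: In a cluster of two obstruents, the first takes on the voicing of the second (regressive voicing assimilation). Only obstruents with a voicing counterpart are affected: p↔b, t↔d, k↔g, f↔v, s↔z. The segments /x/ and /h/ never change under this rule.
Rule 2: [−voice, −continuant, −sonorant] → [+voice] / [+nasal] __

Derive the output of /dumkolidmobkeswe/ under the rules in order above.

Rule 1 (regressive voicing assimilation): /b/ precedes the voiceless obstruent /k/, so it devoices to [p] by assimilation. /dumkolidmobkeswe/ → dumkolidmopkeswe.
Rule 2 (post-nasal voicing): /k/ is a voiceless stop immediately after the nasal /m/, so it voices to [g]. /dumkolidmopkeswe/ → dumgolidmopkeswe.

dumgolidmopkeswe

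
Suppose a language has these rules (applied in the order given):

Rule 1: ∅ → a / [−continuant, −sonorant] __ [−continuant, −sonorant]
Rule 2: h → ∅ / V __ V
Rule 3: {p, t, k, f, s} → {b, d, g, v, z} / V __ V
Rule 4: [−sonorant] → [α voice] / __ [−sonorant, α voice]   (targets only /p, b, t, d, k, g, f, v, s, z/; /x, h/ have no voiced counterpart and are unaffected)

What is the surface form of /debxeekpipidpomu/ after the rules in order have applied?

Rule 1 (stop-cluster a-epenthesis): /k/ and /p/ form a stop–stop cluster, so [a] is inserted between them. /d/ and /p/ form a stop–stop cluster, so [a] is inserted between them. /debxeekpipidpomu/ → debxeekapipidapomu.
Rule 2 (intervocalic h-deletion): no segment meets the environment; /debxeekapipidapomu/ is unchanged.
Rule 3 (intervocalic voicing): /k/ is a voiceless obstruent between vowels /e/ and /a/, so it voices to [g]. /p/ is a voiceless obstruent between vowels /a/ and /i/, so it voices to [b]. /p/ is a voiceless obstruent between vowels /i/ and /i/, so it voices to [b]. /p/ is a voiceless obstruent between vowels /a/ and /o/, so it voices to [b]. /debxeekapipidapomu/ → debxeegabibidabomu.
Rule 4 (regressive voicing assimilation): /b/ precedes the voiceless obstruent /x/, so it devoices to [p] by assimilation. /debxeegabibidabomu/ → depxeegabibidabomu.

depxeegabibidabomu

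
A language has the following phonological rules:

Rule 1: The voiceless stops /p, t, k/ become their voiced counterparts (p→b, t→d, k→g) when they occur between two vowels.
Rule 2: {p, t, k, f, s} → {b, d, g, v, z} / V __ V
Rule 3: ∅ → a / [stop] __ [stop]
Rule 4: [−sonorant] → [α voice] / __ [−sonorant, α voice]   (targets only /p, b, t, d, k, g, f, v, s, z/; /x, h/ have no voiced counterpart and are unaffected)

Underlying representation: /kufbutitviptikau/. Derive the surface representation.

kuvbudidvipatigau

Rule 1 (intervocalic voicing): /t/ is a voiceless stop between vowels /u/ and /i/, so it voices to [d]. /k/ is a voiceless stop between vowels /i/ and /a/, so it voices to [g]. /kufbutitviptikau/ → kufbuditviptigau.
Rule 2 (intervocalic voicing): no segment meets the environment; /kufbuditviptigau/ is unchanged.
Rule 3 (stop-cluster a-epenthesis): /p/ and /t/ form a stop–stop cluster, so [a] is inserted between them. /kufbuditviptigau/ → kufbuditvipatigau.
Rule 4 (regressive voicing assimilation): /f/ precedes the voiced obstruent /b/, so it voices to [v] by assimilation. /t/ precedes the voiced obstruent /v/, so it voices to [d] by assimilation. /kufbuditvipatigau/ → kuvbudidvipatigau.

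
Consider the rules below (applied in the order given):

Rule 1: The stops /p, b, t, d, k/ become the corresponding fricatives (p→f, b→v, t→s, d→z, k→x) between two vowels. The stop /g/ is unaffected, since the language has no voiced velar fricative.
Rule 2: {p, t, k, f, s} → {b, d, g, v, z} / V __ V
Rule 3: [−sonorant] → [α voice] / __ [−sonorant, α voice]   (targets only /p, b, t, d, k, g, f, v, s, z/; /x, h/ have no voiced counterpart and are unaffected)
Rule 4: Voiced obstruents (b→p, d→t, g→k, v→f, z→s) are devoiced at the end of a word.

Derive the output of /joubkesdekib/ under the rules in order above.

joupkezdexip

Rule 1 (intervocalic spirantization): /k/ is a stop between vowels /e/ and /i/, so it spirantizes to the fricative [x]. /joubkesdekib/ → joubkesdexib.
Rule 2 (intervocalic voicing): no segment meets the environment; /joubkesdexib/ is unchanged.
Rule 3 (regressive voicing assimilation): /b/ precedes the voiceless obstruent /k/, so it devoices to [p] by assimilation. /s/ precedes the voiced obstruent /d/, so it voices to [z] by assimilation. /joubkesdexib/ → joupkezdexib.
Rule 4 (final devoicing): /b/ is a voiced obstruent in word-final position, so it devoices to [p]. /joupkezdexib/ → joupkezdexip.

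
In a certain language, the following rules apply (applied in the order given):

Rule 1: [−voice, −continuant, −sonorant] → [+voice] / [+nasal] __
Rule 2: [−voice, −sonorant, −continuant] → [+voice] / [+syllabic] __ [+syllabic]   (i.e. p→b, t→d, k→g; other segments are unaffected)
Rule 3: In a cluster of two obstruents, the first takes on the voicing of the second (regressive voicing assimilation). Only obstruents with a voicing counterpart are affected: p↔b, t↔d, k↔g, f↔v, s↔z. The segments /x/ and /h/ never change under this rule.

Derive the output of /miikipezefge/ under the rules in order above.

miigibezevge

Rule 1 (post-nasal voicing): no segment meets the environment; /miikipezefge/ is unchanged.
Rule 2 (intervocalic voicing): /k/ is a voiceless stop between vowels /i/ and /i/, so it voices to [g]. /p/ is a voiceless stop between vowels /i/ and /e/, so it voices to [b]. /miikipezefge/ → miigibezefge.
Rule 3 (regressive voicing assimilation): /f/ precedes the voiced obstruent /g/, so it voices to [v] by assimilation. /miigibezefge/ → miigibezevge.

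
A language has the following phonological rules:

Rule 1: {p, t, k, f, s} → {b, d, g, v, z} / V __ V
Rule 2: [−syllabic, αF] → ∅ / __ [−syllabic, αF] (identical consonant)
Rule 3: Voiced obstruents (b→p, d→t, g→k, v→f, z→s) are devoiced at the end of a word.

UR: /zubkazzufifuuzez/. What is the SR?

Rule 1 (intervocalic voicing): /f/ is a voiceless obstruent between vowels /u/ and /i/, so it voices to [v]. /f/ is a voiceless obstruent between vowels /i/ and /u/, so it voices to [v]. /zubkazzufifuuzez/ → zubkazzuvivuuzez.
Rule 2 (degemination): /zz/ is a geminate; the first /z/ deletes. /zubkazzuvivuuzez/ → zubkazuvivuuzez.
Rule 3 (final devoicing): /z/ is a voiced obstruent in word-final position, so it devoices to [s]. /zubkazuvivuuzez/ → zubkazuvivuuzes.

zubkazuvivuuzes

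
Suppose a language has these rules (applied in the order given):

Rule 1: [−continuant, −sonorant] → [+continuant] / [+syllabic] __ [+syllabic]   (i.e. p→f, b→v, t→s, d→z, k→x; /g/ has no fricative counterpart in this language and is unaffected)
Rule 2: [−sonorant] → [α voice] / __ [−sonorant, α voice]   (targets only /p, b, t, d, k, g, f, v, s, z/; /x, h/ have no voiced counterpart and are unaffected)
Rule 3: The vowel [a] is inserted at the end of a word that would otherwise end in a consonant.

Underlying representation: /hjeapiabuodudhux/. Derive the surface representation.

Rule 1 (intervocalic spirantization): /p/ is a stop between vowels /a/ and /i/, so it spirantizes to the fricative [f]. /b/ is a stop between vowels /a/ and /u/, so it spirantizes to the fricative [v]. /d/ is a stop between vowels /o/ and /u/, so it spirantizes to the fricative [z]. /hjeapiabuodudhux/ → hjeafiavuozudhux.
Rule 2 (regressive voicing assimilation): /d/ precedes the voiceless obstruent /h/, so it devoices to [t] by assimilation. /hjeafiavuozudhux/ → hjeafiavuozuthux.
Rule 3 (final a-epenthesis): the form ends in the consonant /x/, so [a] is inserted word-finally. /hjeafiavuozuthux/ → hjeafiavuozuthuxa.

hjeafiavuozuthuxa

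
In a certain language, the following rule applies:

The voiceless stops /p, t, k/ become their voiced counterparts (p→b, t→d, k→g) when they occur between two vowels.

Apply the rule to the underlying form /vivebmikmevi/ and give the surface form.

No segment of /vivebmikmevi/ meets the structural description of the rule, so the form surfaces unchanged.

vivebmikmevi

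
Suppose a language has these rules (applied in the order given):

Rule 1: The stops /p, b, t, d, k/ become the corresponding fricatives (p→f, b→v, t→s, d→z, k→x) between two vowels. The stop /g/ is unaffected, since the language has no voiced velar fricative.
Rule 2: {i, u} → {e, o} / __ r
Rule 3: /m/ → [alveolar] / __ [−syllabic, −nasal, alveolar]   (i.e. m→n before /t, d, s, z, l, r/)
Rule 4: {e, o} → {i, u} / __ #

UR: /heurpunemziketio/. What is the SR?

heorpunenzixesiu

Rule 1 (intervocalic spirantization): /k/ is a stop between vowels /i/ and /e/, so it spirantizes to the fricative [x]. /t/ is a stop between vowels /e/ and /i/, so it spirantizes to the fricative [s]. /heurpunemziketio/ → heurpunemzixesio.
Rule 2 (pre-rhotic lowering): /u/ is a high vowel immediately before /r/, so it lowers to [o]. /heurpunemzixesio/ → heorpunemzixesio.
Rule 3 (nasal place assimilation): /m/ precedes the alveolar consonant /z/, so it assimilates in place to [n]. /heorpunemzixesio/ → heorpunenzixesio.
Rule 4 (final vowel raising): /o/ is a mid vowel in word-final position, so it raises to [u]. /heorpunenzixesio/ → heorpunenzixesiu.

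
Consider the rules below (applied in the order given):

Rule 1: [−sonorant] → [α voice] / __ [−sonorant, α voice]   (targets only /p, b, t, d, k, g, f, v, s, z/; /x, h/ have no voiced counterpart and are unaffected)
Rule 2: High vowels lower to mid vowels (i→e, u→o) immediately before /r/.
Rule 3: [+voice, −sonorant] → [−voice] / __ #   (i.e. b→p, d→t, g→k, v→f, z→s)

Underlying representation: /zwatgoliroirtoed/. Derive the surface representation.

zwadgoleroertoet

Rule 1 (regressive voicing assimilation): /t/ precedes the voiced obstruent /g/, so it voices to [d] by assimilation. /zwatgoliroirtoed/ → zwadgoliroirtoed.
Rule 2 (pre-rhotic lowering): /i/ is a high vowel immediately before /r/, so it lowers to [e]. /i/ is a high vowel immediately before /r/, so it lowers to [e]. /zwadgoliroirtoed/ → zwadgoleroertoed.
Rule 3 (final devoicing): /d/ is a voiced obstruent in word-final position, so it devoices to [t]. /zwadgoleroertoed/ → zwadgoleroertoet.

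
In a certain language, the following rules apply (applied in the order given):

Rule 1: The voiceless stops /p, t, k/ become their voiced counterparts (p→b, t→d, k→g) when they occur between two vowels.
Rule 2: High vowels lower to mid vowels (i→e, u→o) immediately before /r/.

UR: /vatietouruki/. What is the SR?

Rule 1 (intervocalic voicing): /t/ is a voiceless stop between vowels /a/ and /i/, so it voices to [d]. /t/ is a voiceless stop between vowels /e/ and /o/, so it voices to [d]. /k/ is a voiceless stop between vowels /u/ and /i/, so it voices to [g]. /vatietouruki/ → vadiedourugi.
Rule 2 (pre-rhotic lowering): /u/ is a high vowel immediately before /r/, so it lowers to [o]. /vadiedourugi/ → vadiedoorugi.

vadiedoorugi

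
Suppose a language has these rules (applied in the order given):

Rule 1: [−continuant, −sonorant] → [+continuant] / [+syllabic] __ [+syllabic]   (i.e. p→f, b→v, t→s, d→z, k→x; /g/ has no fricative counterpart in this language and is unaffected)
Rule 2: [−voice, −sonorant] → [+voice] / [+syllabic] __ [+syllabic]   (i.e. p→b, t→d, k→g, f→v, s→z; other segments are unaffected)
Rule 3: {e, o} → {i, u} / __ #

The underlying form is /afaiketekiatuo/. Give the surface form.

Rule 1 (intervocalic spirantization): /k/ is a stop between vowels /i/ and /e/, so it spirantizes to the fricative [x]. /t/ is a stop between vowels /e/ and /e/, so it spirantizes to the fricative [s]. /k/ is a stop between vowels /e/ and /i/, so it spirantizes to the fricative [x]. /t/ is a stop between vowels /a/ and /u/, so it spirantizes to the fricative [s]. /afaiketekiatuo/ → afaixesexiasuo.
Rule 2 (intervocalic voicing): /f/ is a voiceless obstruent between vowels /a/ and /a/, so it voices to [v]. /s/ is a voiceless obstruent between vowels /e/ and /e/, so it voices to [z]. /s/ is a voiceless obstruent between vowels /a/ and /u/, so it voices to [z]. /afaixesexiasuo/ → avaixezexiazuo.
Rule 3 (final vowel raising): /o/ is a mid vowel in word-final position, so it raises to [u]. /avaixezexiazuo/ → avaixezexiazuu.

avaixezexiazuu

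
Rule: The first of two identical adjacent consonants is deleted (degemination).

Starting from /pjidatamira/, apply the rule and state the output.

No segment of /pjidatamira/ meets the structural description of the rule, so the form surfaces unchanged.

pjidatamira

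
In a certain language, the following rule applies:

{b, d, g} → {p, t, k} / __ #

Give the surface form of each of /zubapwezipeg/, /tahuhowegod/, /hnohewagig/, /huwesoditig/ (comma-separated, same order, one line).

/zubapwezipeg/: /g/ is a voiced stop in word-final position, so it devoices to [k]. → [zubapwezipek].
/tahuhowegod/: /d/ is a voiced stop in word-final position, so it devoices to [t]. → [tahuhowegot].
/hnohewagig/: /g/ is a voiced stop in word-final position, so it devoices to [k]. → [hnohewagik].
/huwesoditig/: /g/ is a voiced stop in word-final position, so it devoices to [k]. → [huwesoditik].

zubapwezipek, tahuhowegot, hnohewagik, huwesoditik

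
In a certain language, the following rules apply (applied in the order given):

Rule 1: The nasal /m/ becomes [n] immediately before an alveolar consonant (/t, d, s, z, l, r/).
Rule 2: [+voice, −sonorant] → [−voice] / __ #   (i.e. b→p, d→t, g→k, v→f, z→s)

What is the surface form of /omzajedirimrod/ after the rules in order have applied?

onzajedirinrot

Rule 1 (nasal place assimilation): /m/ precedes the alveolar consonant /z/, so it assimilates in place to [n]. /m/ precedes the alveolar consonant /r/, so it assimilates in place to [n]. /omzajedirimrod/ → onzajedirinrod.
Rule 2 (final devoicing): /d/ is a voiced obstruent in word-final position, so it devoices to [t]. /onzajedirinrod/ → onzajedirinrot.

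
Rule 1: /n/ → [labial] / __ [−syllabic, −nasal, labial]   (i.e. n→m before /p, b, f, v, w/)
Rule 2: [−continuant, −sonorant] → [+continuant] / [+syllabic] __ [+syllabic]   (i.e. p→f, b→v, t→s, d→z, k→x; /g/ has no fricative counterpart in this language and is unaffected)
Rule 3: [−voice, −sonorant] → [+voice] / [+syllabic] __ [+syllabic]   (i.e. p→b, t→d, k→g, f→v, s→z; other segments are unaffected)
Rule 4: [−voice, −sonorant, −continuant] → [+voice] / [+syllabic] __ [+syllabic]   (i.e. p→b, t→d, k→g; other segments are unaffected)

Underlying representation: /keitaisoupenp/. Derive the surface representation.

keizaizouvemp

Rule 1 (nasal place assimilation): /n/ precedes the labial consonant /p/, so it assimilates in place to [m]. /keitaisoupenp/ → keitaisoupemp.
Rule 2 (intervocalic spirantization): /t/ is a stop between vowels /i/ and /a/, so it spirantizes to the fricative [s]. /p/ is a stop between vowels /u/ and /e/, so it spirantizes to the fricative [f]. /keitaisoupemp/ → keisaisoufemp.
Rule 3 (intervocalic voicing): /s/ is a voiceless obstruent between vowels /i/ and /a/, so it voices to [z]. /s/ is a voiceless obstruent between vowels /i/ and /o/, so it voices to [z]. /f/ is a voiceless obstruent between vowels /u/ and /e/, so it voices to [v]. /keisaisoufemp/ → keizaizouvemp.
Rule 4 (intervocalic voicing): no segment meets the environment; /keizaizouvemp/ is unchanged.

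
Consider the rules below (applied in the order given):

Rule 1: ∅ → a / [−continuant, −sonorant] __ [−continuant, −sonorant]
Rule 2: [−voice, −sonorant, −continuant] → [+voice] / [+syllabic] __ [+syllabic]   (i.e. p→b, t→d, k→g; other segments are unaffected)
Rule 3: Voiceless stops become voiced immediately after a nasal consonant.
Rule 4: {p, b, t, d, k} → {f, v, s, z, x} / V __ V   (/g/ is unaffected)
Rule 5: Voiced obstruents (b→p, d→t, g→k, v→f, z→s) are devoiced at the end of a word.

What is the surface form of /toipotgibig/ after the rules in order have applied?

toivozagivik

Rule 1 (stop-cluster a-epenthesis): /t/ and /g/ form a stop–stop cluster, so [a] is inserted between them. /toipotgibig/ → toipotagibig.
Rule 2 (intervocalic voicing): /p/ is a voiceless stop between vowels /i/ and /o/, so it voices to [b]. /t/ is a voiceless stop between vowels /o/ and /a/, so it voices to [d]. /toipotagibig/ → toibodagibig.
Rule 3 (post-nasal voicing): no segment meets the environment; /toibodagibig/ is unchanged.
Rule 4 (intervocalic spirantization): /b/ is a stop between vowels /i/ and /o/, so it spirantizes to the fricative [v]. /d/ is a stop between vowels /o/ and /a/, so it spirantizes to the fricative [z]. /b/ is a stop between vowels /i/ and /i/, so it spirantizes to the fricative [v]. /toibodagibig/ → toivozagivig.
Rule 5 (final devoicing): /g/ is a voiced obstruent in word-final position, so it devoices to [k]. /toivozagivig/ → toivozagivik.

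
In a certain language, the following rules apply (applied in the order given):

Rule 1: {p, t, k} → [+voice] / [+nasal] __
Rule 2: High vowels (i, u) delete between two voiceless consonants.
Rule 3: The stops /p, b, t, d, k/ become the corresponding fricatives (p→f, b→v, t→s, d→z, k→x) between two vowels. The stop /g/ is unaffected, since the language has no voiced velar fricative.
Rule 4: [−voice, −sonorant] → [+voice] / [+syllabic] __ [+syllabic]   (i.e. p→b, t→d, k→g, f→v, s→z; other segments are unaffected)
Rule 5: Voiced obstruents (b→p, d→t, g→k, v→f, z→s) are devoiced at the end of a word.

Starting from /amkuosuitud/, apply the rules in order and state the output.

Rule 1 (post-nasal voicing): /k/ is a voiceless stop immediately after the nasal /m/, so it voices to [g]. /amkuosuitud/ → amguosuitud.
Rule 2 (high vowel syncope): no segment meets the environment; /amguosuitud/ is unchanged.
Rule 3 (intervocalic spirantization): /t/ is a stop between vowels /i/ and /u/, so it spirantizes to the fricative [s]. /amguosuitud/ → amguosuisud.
Rule 4 (intervocalic voicing): /s/ is a voiceless obstruent between vowels /o/ and /u/, so it voices to [z]. /s/ is a voiceless obstruent between vowels /i/ and /u/, so it voices to [z]. /amguosuisud/ → amguozuizud.
Rule 5 (final devoicing): /d/ is a voiced obstruent in word-final position, so it devoices to [t]. /amguozuizud/ → amguozuizut.

amguozuizut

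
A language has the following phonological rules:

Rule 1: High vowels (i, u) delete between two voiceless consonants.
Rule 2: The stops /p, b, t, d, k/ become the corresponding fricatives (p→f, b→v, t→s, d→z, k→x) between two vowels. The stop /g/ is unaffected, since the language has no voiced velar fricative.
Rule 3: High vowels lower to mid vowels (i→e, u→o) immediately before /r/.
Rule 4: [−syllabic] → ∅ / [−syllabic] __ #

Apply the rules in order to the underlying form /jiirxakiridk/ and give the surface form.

Rule 1 (high vowel syncope): no segment meets the environment; /jiirxakiridk/ is unchanged.
Rule 2 (intervocalic spirantization): /k/ is a stop between vowels /a/ and /i/, so it spirantizes to the fricative [x]. /jiirxakiridk/ → jiirxaxiridk.
Rule 3 (pre-rhotic lowering): /i/ is a high vowel immediately before /r/, so it lowers to [e]. /i/ is a high vowel immediately before /r/, so it lowers to [e]. /jiirxaxiridk/ → jierxaxeridk.
Rule 4 (final cluster simplification): /k/ is the second consonant of a word-final cluster /dk/, so it deletes. /jierxaxeridk/ → jierxaxerid.

jierxaxerid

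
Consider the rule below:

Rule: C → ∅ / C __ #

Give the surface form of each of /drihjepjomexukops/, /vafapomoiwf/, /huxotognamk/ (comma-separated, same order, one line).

/drihjepjomexukops/: /s/ is the second consonant of a word-final cluster /ps/, so it deletes. → [drihjepjomexukop].
/vafapomoiwf/: /f/ is the second consonant of a word-final cluster /wf/, so it deletes. → [vafapomoiw].
/huxotognamk/: /k/ is the second consonant of a word-final cluster /mk/, so it deletes. → [huxotognam].

drihjepjomexukop, vafapomoiw, huxotognam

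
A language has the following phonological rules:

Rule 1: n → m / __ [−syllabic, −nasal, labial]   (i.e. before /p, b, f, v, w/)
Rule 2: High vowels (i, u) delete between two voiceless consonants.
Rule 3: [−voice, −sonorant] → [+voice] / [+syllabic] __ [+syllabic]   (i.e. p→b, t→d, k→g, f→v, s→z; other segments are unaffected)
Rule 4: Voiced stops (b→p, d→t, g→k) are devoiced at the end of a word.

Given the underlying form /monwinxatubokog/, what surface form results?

Rule 1 (nasal place assimilation): /n/ precedes the labial consonant /w/, so it assimilates in place to [m]. /monwinxatubokog/ → momwinxatubokog.
Rule 2 (high vowel syncope): no segment meets the environment; /momwinxatubokog/ is unchanged.
Rule 3 (intervocalic voicing): /t/ is a voiceless obstruent between vowels /a/ and /u/, so it voices to [d]. /k/ is a voiceless obstruent between vowels /o/ and /o/, so it voices to [g]. /momwinxatubokog/ → momwinxadubogog.
Rule 4 (final devoicing): /g/ is a voiced stop in word-final position, so it devoices to [k]. /momwinxadubogog/ → momwinxadubogok.

momwinxadubogok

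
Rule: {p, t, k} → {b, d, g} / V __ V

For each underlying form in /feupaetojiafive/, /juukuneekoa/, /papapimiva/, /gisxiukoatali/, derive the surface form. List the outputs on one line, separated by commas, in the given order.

/feupaetojiafive/: /p/ is a voiceless stop between vowels /u/ and /a/, so it voices to [b]. /t/ is a voiceless stop between vowels /e/ and /o/, so it voices to [d]. → [feubaedojiafive].
/juukuneekoa/: /k/ is a voiceless stop between vowels /u/ and /u/, so it voices to [g]. /k/ is a voiceless stop between vowels /e/ and /o/, so it voices to [g]. → [juuguneegoa].
/papapimiva/: /p/ is a voiceless stop between vowels /a/ and /a/, so it voices to [b]. /p/ is a voiceless stop between vowels /a/ and /i/, so it voices to [b]. → [pababimiva].
/gisxiukoatali/: /k/ is a voiceless stop between vowels /u/ and /o/, so it voices to [g]. /t/ is a voiceless stop between vowels /a/ and /a/, so it voices to [d]. → [gisxiugoadali].

feubaedojiafive, juuguneegoa, pababimiva, gisxiugoadali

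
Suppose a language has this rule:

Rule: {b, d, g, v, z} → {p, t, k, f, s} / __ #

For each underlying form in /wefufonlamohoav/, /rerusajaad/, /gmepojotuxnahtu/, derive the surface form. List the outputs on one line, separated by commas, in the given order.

wefufonlamohoaf, rerusajaat, gmepojotuxnahtu

/wefufonlamohoav/: /v/ is a voiced obstruent in word-final position, so it devoices to [f]. → [wefufonlamohoaf].
/rerusajaad/: /d/ is a voiced obstruent in word-final position, so it devoices to [t]. → [rerusajaat].
/gmepojotuxnahtu/: the rule's environment is not met; surfaces unchanged as [gmepojotuxnahtu].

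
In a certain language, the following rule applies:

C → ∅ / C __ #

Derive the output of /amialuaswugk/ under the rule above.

amialuaswug

/k/ is the second consonant of a word-final cluster /gk/, so it deletes.
Surface form: [amialuaswug].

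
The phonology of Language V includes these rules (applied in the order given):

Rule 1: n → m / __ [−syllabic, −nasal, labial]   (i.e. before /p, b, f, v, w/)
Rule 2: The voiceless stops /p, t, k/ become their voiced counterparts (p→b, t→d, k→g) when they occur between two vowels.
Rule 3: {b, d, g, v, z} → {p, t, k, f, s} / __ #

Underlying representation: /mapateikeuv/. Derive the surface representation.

mabadeigeuf

Rule 1 (nasal place assimilation): no segment meets the environment; /mapateikeuv/ is unchanged.
Rule 2 (intervocalic voicing): /p/ is a voiceless stop between vowels /a/ and /a/, so it voices to [b]. /t/ is a voiceless stop between vowels /a/ and /e/, so it voices to [d]. /k/ is a voiceless stop between vowels /i/ and /e/, so it voices to [g]. /mapateikeuv/ → mabadeigeuv.
Rule 3 (final devoicing): /v/ is a voiced obstruent in word-final position, so it devoices to [f]. /mabadeigeuv/ → mabadeigeuf.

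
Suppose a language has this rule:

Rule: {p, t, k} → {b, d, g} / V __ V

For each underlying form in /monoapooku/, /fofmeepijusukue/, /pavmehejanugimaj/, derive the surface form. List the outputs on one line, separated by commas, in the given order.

monoaboogu, fofmeebijusugue, pavmehejanugimaj

/monoapooku/: /p/ is a voiceless stop between vowels /a/ and /o/, so it voices to [b]. /k/ is a voiceless stop between vowels /o/ and /u/, so it voices to [g]. → [monoaboogu].
/fofmeepijusukue/: /p/ is a voiceless stop between vowels /e/ and /i/, so it voices to [b]. /k/ is a voiceless stop between vowels /u/ and /u/, so it voices to [g]. → [fofmeebijusugue].
/pavmehejanugimaj/: the rule's environment is not met; surfaces unchanged as [pavmehejanugimaj].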